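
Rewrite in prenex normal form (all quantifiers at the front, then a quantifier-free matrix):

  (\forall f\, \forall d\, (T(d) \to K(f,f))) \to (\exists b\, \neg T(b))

\exists f\, \exists d\, \exists b\, (T(d) \land \neg K(f,f) \lor \neg T(b))

Rewrite implications/biconditionals: A → B as ¬A ∨ B.
  \neg (\forall f\, \forall d\, (\neg T(d) \lor K(f,f))) \lor (\exists b\, \neg T(b))
Move each ¬ inward, flipping quantifiers it crosses:
  (\exists f\, \exists d\, (T(d) \land \neg K(f,f))) \lor (\exists b\, \neg T(b))
All bound variables are already distinct, so no renaming is needed.
Pull the quantifiers to the front (each side's bound variable is not free in the other side):
  \exists f\, \exists d\, \exists b\, (T(d) \land \neg K(f,f) \lor \neg T(b))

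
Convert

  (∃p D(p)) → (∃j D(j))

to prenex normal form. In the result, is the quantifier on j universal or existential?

First replace A → B with ¬A ∨ B.
  ¬(∃p D(p)) ∨ (∃j D(j))
Move each ¬ inward, flipping quantifiers it crosses:
  (∀p ¬D(p)) ∨ (∃j D(j))
Extract every quantifier outward, since the variables are now distinct and don't occur free across branches:
  ∀p ∃j (¬D(p) ∨ D(j))
The quantifier ∃j sits under an even number of negations (counting the antecedent side of each →), so it remains existential.

existential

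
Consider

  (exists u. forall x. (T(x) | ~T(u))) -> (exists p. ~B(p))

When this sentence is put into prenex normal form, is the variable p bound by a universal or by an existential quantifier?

existential

Rewrite implications/biconditionals: A → B as ¬A ∨ B.
  ~(exists u. forall x. (T(x) | ~T(u))) | (exists p. ~B(p))
Push ¬ through the quantifiers and connectives to reach negation normal form:
  (forall u. exists x. (~T(x) & T(u))) | (exists p. ~B(p))
All bound variables are already distinct, so no renaming is needed.
Pull the quantifiers to the front (each side's bound variable is not free in the other side):
  forall u. exists x. exists p. (~T(x) & T(u) | ~B(p))
The quantifier exists p sits under an even number of negations (counting the antecedent side of each →), so it remains existential.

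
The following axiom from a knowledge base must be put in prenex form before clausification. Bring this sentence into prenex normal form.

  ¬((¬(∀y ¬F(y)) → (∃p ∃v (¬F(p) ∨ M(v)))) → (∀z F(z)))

∀y ∃p ∃v ∃z ((¬F(y) ∨ ¬F(p) ∨ M(v)) ∧ ¬F(z))

First replace A → B with ¬A ∨ B.
  ¬(¬(¬¬(∀y ¬F(y)) ∨ (∃p ∃v (¬F(p) ∨ M(v)))) ∨ (∀z F(z)))
Push ¬ through the quantifiers and connectives to reach negation normal form:
  ((∀y ¬F(y)) ∨ (∃p ∃v (¬F(p) ∨ M(v)))) ∧ (∃z ¬F(z))
All bound variables are already distinct, so no renaming is needed.
Extract every quantifier outward, since the variables are now distinct and don't occur free across branches:
  ∀y ∃p ∃v ∃z ((¬F(y) ∨ ¬F(p) ∨ M(v)) ∧ ¬F(z))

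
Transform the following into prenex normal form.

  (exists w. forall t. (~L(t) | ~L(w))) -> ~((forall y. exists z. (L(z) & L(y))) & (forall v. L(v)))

First replace A → B with ¬A ∨ B.
  ~(exists w. forall t. (~L(t) | ~L(w))) | ~((forall y. exists z. (L(z) & L(y))) & (forall v. L(v)))
Push ¬ through the quantifiers and connectives to reach negation normal form:
  (forall w. exists t. (L(t) & L(w))) | (exists y. forall z. (~L(z) | ~L(y))) | (exists v. ~L(v))
Finally move all quantifiers to the prefix:
  forall w. exists t. exists y. forall z. exists v. (L(t) & L(w) | ~L(z) | ~L(y) | ~L(v))

forall w. exists t. exists y. forall z. exists v. (L(t) & L(w) | ~L(z) | ~L(y) | ~L(v))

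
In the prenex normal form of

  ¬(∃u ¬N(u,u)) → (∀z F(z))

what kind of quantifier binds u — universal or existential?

Rewrite implications/biconditionals: A → B as ¬A ∨ B.
  ¬¬(∃u ¬N(u,u)) ∨ (∀z F(z))
Move each ¬ inward, flipping quantifiers it crosses:
  (∃u ¬N(u,u)) ∨ (∀z F(z))
Finally move all quantifiers to the prefix:
  ∃u ∀z (¬N(u,u) ∨ F(z))
The quantifier ∃u sits under an even number of negations (counting the antecedent side of each →), so it remains existential.

existential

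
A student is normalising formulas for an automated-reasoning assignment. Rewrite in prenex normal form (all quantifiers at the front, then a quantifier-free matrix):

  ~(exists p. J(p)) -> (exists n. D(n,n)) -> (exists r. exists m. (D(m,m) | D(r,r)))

exists p. forall n. exists r. exists m. (J(p) | ~D(n,n) | D(m,m) | D(r,r))

First replace A → B with ¬A ∨ B.
  ~~(exists p. J(p)) | ~(exists n. D(n,n)) | (exists r. exists m. (D(m,m) | D(r,r)))
Drive negations inward (¬∀x A ≡ ∃x ¬A, ¬∃x A ≡ ∀x ¬A, De Morgan for ∧/∨):
  (exists p. J(p)) | (forall n. ~D(n,n)) | (exists r. exists m. (D(m,m) | D(r,r)))
All bound variables are already distinct, so no renaming is needed.
Extract every quantifier outward, since the variables are now distinct and don't occur free across branches:
  exists p. forall n. exists r. exists m. (J(p) | ~D(n,n) | D(m,m) | D(r,r))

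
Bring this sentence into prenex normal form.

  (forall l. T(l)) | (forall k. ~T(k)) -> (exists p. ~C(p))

exists l. exists k. exists p. (~T(l) & T(k) | ~C(p))

First replace A → B with ¬A ∨ B.
  ~((forall l. T(l)) | (forall k. ~T(k))) | (exists p. ~C(p))
Drive negations inward (¬∀x A ≡ ∃x ¬A, ¬∃x A ≡ ∀x ¬A, De Morgan for ∧/∨):
  (exists l. ~T(l)) & (exists k. T(k)) | (exists p. ~C(p))
All bound variables are already distinct, so no renaming is needed.
Pull the quantifiers to the front (each side's bound variable is not free in the other side):
  exists l. exists k. exists p. (~T(l) & T(k) | ~C(p))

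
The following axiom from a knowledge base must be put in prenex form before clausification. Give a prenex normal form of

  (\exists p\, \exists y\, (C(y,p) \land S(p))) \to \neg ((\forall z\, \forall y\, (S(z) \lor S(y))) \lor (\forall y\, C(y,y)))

\forall p\, \forall y\, \exists z\, \exists s\, \exists x1\, (\neg C(y,p) \lor \neg S(p) \lor \neg S(z) \land \neg S(s) \land \neg C(x1,x1))

Eliminate → and ↔ using ¬ and ∨.
  \neg (\exists p\, \exists y\, (C(y,p) \land S(p))) \lor \neg ((\forall z\, \forall y\, (S(z) \lor S(y))) \lor (\forall y\, C(y,y)))
Move each ¬ inward, flipping quantifiers it crosses:
  (\forall p\, \forall y\, (\neg C(y,p) \lor \neg S(p))) \lor (\exists z\, \exists y\, (\neg S(z) \land \neg S(y))) \land (\exists y\, \neg C(y,y))
Standardize variables apart so no two quantifiers bind the same name: y↦s, y↦x1.
  (\forall p\, \forall y\, (\neg C(y,p) \lor \neg S(p))) \lor (\exists z\, \exists s\, (\neg S(z) \land \neg S(s))) \land (\exists x1\, \neg C(x1,x1))
Extract every quantifier outward, since the variables are now distinct and don't occur free across branches:
  \forall p\, \forall y\, \exists z\, \exists s\, \exists x1\, (\neg C(y,p) \lor \neg S(p) \lor \neg S(z) \land \neg S(s) \land \neg C(x1,x1))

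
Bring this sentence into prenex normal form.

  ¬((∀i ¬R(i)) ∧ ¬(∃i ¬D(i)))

Push ¬ through the quantifiers and connectives to reach negation normal form:
  (∃i R(i)) ∨ (∃i ¬D(i))
Give each quantifier a distinct variable: i↦x.
  (∃i R(i)) ∨ (∃x ¬D(x))
Extract every quantifier outward, since the variables are now distinct and don't occur free across branches:
  ∃i ∃x (R(i) ∨ ¬D(x))

∃i ∃x (R(i) ∨ ¬D(x))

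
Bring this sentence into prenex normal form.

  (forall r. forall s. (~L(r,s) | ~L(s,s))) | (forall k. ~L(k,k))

Finally move all quantifiers to the prefix:
  forall r. forall s. forall k. (~L(r,s) | ~L(s,s) | ~L(k,k))

forall r. forall s. forall k. (~L(r,s) | ~L(s,s) | ~L(k,k))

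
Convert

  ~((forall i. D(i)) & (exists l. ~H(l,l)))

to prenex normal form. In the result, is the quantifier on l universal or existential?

Push ¬ through the quantifiers and connectives to reach negation normal form:
  (exists i. ~D(i)) | (forall l. H(l,l))
Finally move all quantifiers to the prefix:
  exists i. forall l. (~D(i) | H(l,l))
The quantifier exists l sits under an odd number of negations, so it flips to forall l.

universal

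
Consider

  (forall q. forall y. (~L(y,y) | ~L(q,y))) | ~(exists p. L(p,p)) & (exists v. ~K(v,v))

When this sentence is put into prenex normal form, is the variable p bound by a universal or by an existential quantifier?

Drive negations inward (¬∀x A ≡ ∃x ¬A, ¬∃x A ≡ ∀x ¬A, De Morgan for ∧/∨):
  (forall q. forall y. (~L(y,y) | ~L(q,y))) | (forall p. ~L(p,p)) & (exists v. ~K(v,v))
All bound variables are already distinct, so no renaming is needed.
Extract every quantifier outward, since the variables are now distinct and don't occur free across branches:
  forall q. forall y. forall p. exists v. (~L(y,y) | ~L(q,y) | ~L(p,p) & ~K(v,v))
The quantifier exists p sits under an odd number of negations, so it flips to forall p.

universal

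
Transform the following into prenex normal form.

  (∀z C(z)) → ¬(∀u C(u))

First replace A → B with ¬A ∨ B.
  ¬(∀z C(z)) ∨ ¬(∀u C(u))
Push ¬ through the quantifiers and connectives to reach negation normal form:
  (∃z ¬C(z)) ∨ (∃u ¬C(u))
All bound variables are already distinct, so no renaming is needed.
Finally move all quantifiers to the prefix:
  ∃z ∃u (¬C(z) ∨ ¬C(u))

∃z ∃u (¬C(z) ∨ ¬C(u))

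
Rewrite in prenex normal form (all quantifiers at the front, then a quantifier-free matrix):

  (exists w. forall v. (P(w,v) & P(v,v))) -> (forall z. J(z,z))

forall w. exists v. forall z. (~P(w,v) | ~P(v,v) | J(z,z))

Rewrite implications/biconditionals: A → B as ¬A ∨ B.
  ~(exists w. forall v. (P(w,v) & P(v,v))) | (forall z. J(z,z))
Move each ¬ inward, flipping quantifiers it crosses:
  (forall w. exists v. (~P(w,v) | ~P(v,v))) | (forall z. J(z,z))
All bound variables are already distinct, so no renaming is needed.
Finally move all quantifiers to the prefix:
  forall w. exists v. forall z. (~P(w,v) | ~P(v,v) | J(z,z))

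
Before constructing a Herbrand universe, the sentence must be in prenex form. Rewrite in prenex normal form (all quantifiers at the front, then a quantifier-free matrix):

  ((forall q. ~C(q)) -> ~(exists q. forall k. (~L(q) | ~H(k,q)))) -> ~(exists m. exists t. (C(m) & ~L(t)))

Eliminate → and ↔ using ¬ and ∨.
  ~(~(forall q. ~C(q)) | ~(exists q. forall k. (~L(q) | ~H(k,q)))) | ~(exists m. exists t. (C(m) & ~L(t)))
Move each ¬ inward, flipping quantifiers it crosses:
  (forall q. ~C(q)) & (exists q. forall k. (~L(q) | ~H(k,q))) | (forall m. forall t. (~C(m) | L(t)))
Give each quantifier a distinct variable: q↦a.
  (forall q. ~C(q)) & (exists a. forall k. (~L(a) | ~H(k,a))) | (forall m. forall t. (~C(m) | L(t)))
Extract every quantifier outward, since the variables are now distinct and don't occur free across branches:
  forall q. exists a. forall k. forall m. forall t. (~C(q) & (~L(a) | ~H(k,a)) | ~C(m) | L(t))

forall q. exists a. forall k. forall m. forall t. (~C(q) & (~L(a) | ~H(k,a)) | ~C(m) | L(t))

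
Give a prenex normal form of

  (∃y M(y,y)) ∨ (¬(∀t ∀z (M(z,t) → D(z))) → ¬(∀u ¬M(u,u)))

∃y ∀t ∀z ∃u (M(y,y) ∨ ¬M(z,t) ∨ D(z) ∨ M(u,u))

First replace A → B with ¬A ∨ B.
  (∃y M(y,y)) ∨ ¬¬(∀t ∀z (¬M(z,t) ∨ D(z))) ∨ ¬(∀u ¬M(u,u))
Move each ¬ inward, flipping quantifiers it crosses:
  (∃y M(y,y)) ∨ (∀t ∀z (¬M(z,t) ∨ D(z))) ∨ (∃u M(u,u))
Pull the quantifiers to the front (each side's bound variable is not free in the other side):
  ∃y ∀t ∀z ∃u (M(y,y) ∨ ¬M(z,t) ∨ D(z) ∨ M(u,u))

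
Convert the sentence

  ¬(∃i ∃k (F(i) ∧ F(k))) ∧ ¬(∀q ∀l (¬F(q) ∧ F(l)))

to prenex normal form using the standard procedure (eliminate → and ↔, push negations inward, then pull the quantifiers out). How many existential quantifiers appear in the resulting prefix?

Push ¬ through the quantifiers and connectives to reach negation normal form:
  (∀i ∀k (¬F(i) ∨ ¬F(k))) ∧ (∃q ∃l (F(q) ∨ ¬F(l)))
All bound variables are already distinct, so no renaming is needed.
Extract every quantifier outward, since the variables are now distinct and don't occur free across branches:
  ∀i ∀k ∃q ∃l ((¬F(i) ∨ ¬F(k)) ∧ (F(q) ∨ ¬F(l)))
The prefix is ∀i ∀k ∃q ∃l: 2 universal, 2 existential.

2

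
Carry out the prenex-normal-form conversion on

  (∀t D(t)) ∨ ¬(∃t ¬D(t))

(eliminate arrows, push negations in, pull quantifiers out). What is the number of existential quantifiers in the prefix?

0

Drive negations inward (¬∀x A ≡ ∃x ¬A, ¬∃x A ≡ ∀x ¬A, De Morgan for ∧/∨):
  (∀t D(t)) ∨ (∀t D(t))
Rename bound variables to avoid capture: t↦r.
  (∀t D(t)) ∨ (∀r D(r))
Finally move all quantifiers to the prefix:
  ∀t ∀r (D(t) ∨ D(r))
The prefix is ∀t ∀r: 2 universal, 0 existential.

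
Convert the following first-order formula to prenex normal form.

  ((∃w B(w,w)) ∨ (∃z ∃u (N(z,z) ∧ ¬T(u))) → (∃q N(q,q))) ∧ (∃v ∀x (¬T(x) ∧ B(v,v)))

∀w ∀z ∀u ∃q ∃v ∀x ((¬B(w,w) ∧ (¬N(z,z) ∨ T(u)) ∨ N(q,q)) ∧ ¬T(x) ∧ B(v,v))

Rewrite implications/biconditionals: A → B as ¬A ∨ B.
  (¬((∃w B(w,w)) ∨ (∃z ∃u (N(z,z) ∧ ¬T(u)))) ∨ (∃q N(q,q))) ∧ (∃v ∀x (¬T(x) ∧ B(v,v)))
Push ¬ through the quantifiers and connectives to reach negation normal form:
  ((∀w ¬B(w,w)) ∧ (∀z ∀u (¬N(z,z) ∨ T(u))) ∨ (∃q N(q,q))) ∧ (∃v ∀x (¬T(x) ∧ B(v,v)))
All bound variables are already distinct, so no renaming is needed.
Pull the quantifiers to the front (each side's bound variable is not free in the other side):
  ∀w ∀z ∀u ∃q ∃v ∀x ((¬B(w,w) ∧ (¬N(z,z) ∨ T(u)) ∨ N(q,q)) ∧ ¬T(x) ∧ B(v,v))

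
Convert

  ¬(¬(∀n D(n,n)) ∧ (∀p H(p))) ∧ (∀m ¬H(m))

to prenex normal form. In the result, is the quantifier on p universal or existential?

Drive negations inward (¬∀x A ≡ ∃x ¬A, ¬∃x A ≡ ∀x ¬A, De Morgan for ∧/∨):
  ((∀n D(n,n)) ∨ (∃p ¬H(p))) ∧ (∀m ¬H(m))
All bound variables are already distinct, so no renaming is needed.
Finally move all quantifiers to the prefix:
  ∀n ∃p ∀m ((D(n,n) ∨ ¬H(p)) ∧ ¬H(m))
The quantifier ∀p sits under an odd number of negations, so it flips to ∃p.

existential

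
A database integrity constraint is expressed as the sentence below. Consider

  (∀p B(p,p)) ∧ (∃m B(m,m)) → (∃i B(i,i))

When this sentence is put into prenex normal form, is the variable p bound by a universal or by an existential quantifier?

Rewrite implications/biconditionals: A → B as ¬A ∨ B.
  ¬((∀p B(p,p)) ∧ (∃m B(m,m))) ∨ (∃i B(i,i))
Push ¬ through the quantifiers and connectives to reach negation normal form:
  (∃p ¬B(p,p)) ∨ (∀m ¬B(m,m)) ∨ (∃i B(i,i))
All bound variables are already distinct, so no renaming is needed.
Extract every quantifier outward, since the variables are now distinct and don't occur free across branches:
  ∃p ∀m ∃i (¬B(p,p) ∨ ¬B(m,m) ∨ B(i,i))
The quantifier ∀p sits under an odd number of negations (counting the antecedent side of each →), so it flips to ∃p.

existential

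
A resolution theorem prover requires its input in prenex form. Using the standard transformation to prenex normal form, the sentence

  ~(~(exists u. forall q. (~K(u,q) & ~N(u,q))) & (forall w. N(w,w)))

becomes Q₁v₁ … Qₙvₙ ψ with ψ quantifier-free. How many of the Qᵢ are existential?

2

Move each ¬ inward, flipping quantifiers it crosses:
  (exists u. forall q. (~K(u,q) & ~N(u,q))) | (exists w. ~N(w,w))
All bound variables are already distinct, so no renaming is needed.
Pull the quantifiers to the front (each side's bound variable is not free in the other side):
  exists u. forall q. exists w. (~K(u,q) & ~N(u,q) | ~N(w,w))
The prefix is exists u forall q exists w: 1 universal, 2 existential.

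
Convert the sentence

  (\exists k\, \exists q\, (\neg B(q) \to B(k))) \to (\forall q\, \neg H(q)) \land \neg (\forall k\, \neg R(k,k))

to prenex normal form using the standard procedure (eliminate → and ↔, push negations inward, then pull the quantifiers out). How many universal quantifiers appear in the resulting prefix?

First replace A → B with ¬A ∨ B.
  \neg (\exists k\, \exists q\, (\neg \neg B(q) \lor B(k))) \lor (\forall q\, \neg H(q)) \land \neg (\forall k\, \neg R(k,k))
Push ¬ through the quantifiers and connectives to reach negation normal form:
  (\forall k\, \forall q\, (\neg B(q) \land \neg B(k))) \lor (\forall q\, \neg H(q)) \land (\exists k\, R(k,k))
Give each quantifier a distinct variable: q↦b, k↦z1.
  (\forall k\, \forall q\, (\neg B(q) \land \neg B(k))) \lor (\forall b\, \neg H(b)) \land (\exists z1\, R(z1,z1))
Finally move all quantifiers to the prefix:
  \forall k\, \forall q\, \forall b\, \exists z1\, (\neg B(q) \land \neg B(k) \lor \neg H(b) \land R(z1,z1))
The prefix is \forall k \forall q \forall b \exists z1: 3 universal, 1 existential.

3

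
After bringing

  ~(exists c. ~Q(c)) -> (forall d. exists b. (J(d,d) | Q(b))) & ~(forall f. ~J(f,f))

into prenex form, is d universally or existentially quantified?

Eliminate → and ↔ using ¬ and ∨.
  ~~(exists c. ~Q(c)) | (forall d. exists b. (J(d,d) | Q(b))) & ~(forall f. ~J(f,f))
Move each ¬ inward, flipping quantifiers it crosses:
  (exists c. ~Q(c)) | (forall d. exists b. (J(d,d) | Q(b))) & (exists f. J(f,f))
All bound variables are already distinct, so no renaming is needed.
Pull the quantifiers to the front (each side's bound variable is not free in the other side):
  exists c. forall d. exists b. exists f. (~Q(c) | (J(d,d) | Q(b)) & J(f,f))
The quantifier forall d sits under an even number of negations (counting the antecedent side of each →), so it remains universal.

universal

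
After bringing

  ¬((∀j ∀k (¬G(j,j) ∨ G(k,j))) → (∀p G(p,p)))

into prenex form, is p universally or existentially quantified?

existential

Eliminate → and ↔ using ¬ and ∨.
  ¬(¬(∀j ∀k (¬G(j,j) ∨ G(k,j))) ∨ (∀p G(p,p)))
Drive negations inward (¬∀x A ≡ ∃x ¬A, ¬∃x A ≡ ∀x ¬A, De Morgan for ∧/∨):
  (∀j ∀k (¬G(j,j) ∨ G(k,j))) ∧ (∃p ¬G(p,p))
Finally move all quantifiers to the prefix:
  ∀j ∀k ∃p ((¬G(j,j) ∨ G(k,j)) ∧ ¬G(p,p))
The quantifier ∀p sits under an odd number of negations (counting the antecedent side of each →), so it flips to ∃p.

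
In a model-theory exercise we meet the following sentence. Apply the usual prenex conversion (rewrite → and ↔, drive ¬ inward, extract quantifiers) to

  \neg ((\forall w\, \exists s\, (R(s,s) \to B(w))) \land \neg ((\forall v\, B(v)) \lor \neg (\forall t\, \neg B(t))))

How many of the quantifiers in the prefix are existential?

Eliminate → and ↔ using ¬ and ∨.
  \neg ((\forall w\, \exists s\, (\neg R(s,s) \lor B(w))) \land \neg ((\forall v\, B(v)) \lor \neg (\forall t\, \neg B(t))))
Move each ¬ inward, flipping quantifiers it crosses:
  (\exists w\, \forall s\, (R(s,s) \land \neg B(w))) \lor (\forall v\, B(v)) \lor (\exists t\, B(t))
All bound variables are already distinct, so no renaming is needed.
Extract every quantifier outward, since the variables are now distinct and don't occur free across branches:
  \exists w\, \forall s\, \forall v\, \exists t\, (R(s,s) \land \neg B(w) \lor B(v) \lor B(t))
The prefix is \exists w \forall s \forall v \exists t: 2 universal, 2 existential.

2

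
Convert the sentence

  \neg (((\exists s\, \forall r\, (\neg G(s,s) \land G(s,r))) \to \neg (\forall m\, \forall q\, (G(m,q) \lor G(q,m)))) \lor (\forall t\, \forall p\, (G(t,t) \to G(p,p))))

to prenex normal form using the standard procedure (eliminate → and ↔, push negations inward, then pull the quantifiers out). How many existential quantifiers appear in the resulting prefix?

3

Eliminate → and ↔ using ¬ and ∨.
  \neg (\neg (\exists s\, \forall r\, (\neg G(s,s) \land G(s,r))) \lor \neg (\forall m\, \forall q\, (G(m,q) \lor G(q,m))) \lor (\forall t\, \forall p\, (\neg G(t,t) \lor G(p,p))))
Push ¬ through the quantifiers and connectives to reach negation normal form:
  (\exists s\, \forall r\, (\neg G(s,s) \land G(s,r))) \land (\forall m\, \forall q\, (G(m,q) \lor G(q,m))) \land (\exists t\, \exists p\, (G(t,t) \land \neg G(p,p)))
All bound variables are already distinct, so no renaming is needed.
Pull the quantifiers to the front (each side's bound variable is not free in the other side):
  \exists s\, \forall r\, \forall m\, \forall q\, \exists t\, \exists p\, (\neg G(s,s) \land G(s,r) \land (G(m,q) \lor G(q,m)) \land G(t,t) \land \neg G(p,p))
The prefix is \exists s \forall r \forall m \forall q \exists t \exists p: 3 universal, 3 existential.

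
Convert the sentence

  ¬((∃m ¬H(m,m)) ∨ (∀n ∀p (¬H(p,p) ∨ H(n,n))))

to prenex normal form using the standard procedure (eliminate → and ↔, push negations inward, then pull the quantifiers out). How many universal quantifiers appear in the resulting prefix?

Push ¬ through the quantifiers and connectives to reach negation normal form:
  (∀m H(m,m)) ∧ (∃n ∃p (H(p,p) ∧ ¬H(n,n)))
All bound variables are already distinct, so no renaming is needed.
Finally move all quantifiers to the prefix:
  ∀m ∃n ∃p (H(m,m) ∧ H(p,p) ∧ ¬H(n,n))
The prefix is ∀m ∃n ∃p: 1 universal, 2 existential.

1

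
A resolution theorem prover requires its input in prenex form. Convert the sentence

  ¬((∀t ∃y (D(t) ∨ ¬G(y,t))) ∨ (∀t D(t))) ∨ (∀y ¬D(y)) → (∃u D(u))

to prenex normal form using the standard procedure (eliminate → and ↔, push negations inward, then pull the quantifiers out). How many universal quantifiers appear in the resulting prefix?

2

Rewrite implications/biconditionals: A → B as ¬A ∨ B.
  ¬(¬((∀t ∃y (D(t) ∨ ¬G(y,t))) ∨ (∀t D(t))) ∨ (∀y ¬D(y))) ∨ (∃u D(u))
Push ¬ through the quantifiers and connectives to reach negation normal form:
  ((∀t ∃y (D(t) ∨ ¬G(y,t))) ∨ (∀t D(t))) ∧ (∃y D(y)) ∨ (∃u D(u))
Rename bound variables to avoid capture: t↦c, y↦v1.
  ((∀t ∃y (D(t) ∨ ¬G(y,t))) ∨ (∀c D(c))) ∧ (∃v1 D(v1)) ∨ (∃u D(u))
Finally move all quantifiers to the prefix:
  ∀t ∃y ∀c ∃v1 ∃u ((D(t) ∨ ¬G(y,t) ∨ D(c)) ∧ D(v1) ∨ D(u))
The prefix is ∀t ∃y ∀c ∃v1 ∃u: 2 universal, 3 existential.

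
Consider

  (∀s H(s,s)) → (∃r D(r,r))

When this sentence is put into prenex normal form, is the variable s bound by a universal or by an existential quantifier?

existential

First replace A → B with ¬A ∨ B.
  ¬(∀s H(s,s)) ∨ (∃r D(r,r))
Push ¬ through the quantifiers and connectives to reach negation normal form:
  (∃s ¬H(s,s)) ∨ (∃r D(r,r))
Finally move all quantifiers to the prefix:
  ∃s ∃r (¬H(s,s) ∨ D(r,r))
The quantifier ∀s sits under an odd number of negations (counting the antecedent side of each →), so it flips to ∃s.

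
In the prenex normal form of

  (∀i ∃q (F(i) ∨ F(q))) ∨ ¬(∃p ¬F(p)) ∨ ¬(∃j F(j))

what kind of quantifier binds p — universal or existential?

universal

Drive negations inward (¬∀x A ≡ ∃x ¬A, ¬∃x A ≡ ∀x ¬A, De Morgan for ∧/∨):
  (∀i ∃q (F(i) ∨ F(q))) ∨ (∀p F(p)) ∨ (∀j ¬F(j))
All bound variables are already distinct, so no renaming is needed.
Extract every quantifier outward, since the variables are now distinct and don't occur free across branches:
  ∀i ∃q ∀p ∀j (F(i) ∨ F(q) ∨ F(p) ∨ ¬F(j))
The quantifier ∃p sits under an odd number of negations, so it flips to ∀p.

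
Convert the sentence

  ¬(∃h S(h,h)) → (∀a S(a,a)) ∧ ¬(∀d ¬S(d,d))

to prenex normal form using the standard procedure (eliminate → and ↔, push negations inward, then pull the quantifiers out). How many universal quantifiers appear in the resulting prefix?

Rewrite implications/biconditionals: A → B as ¬A ∨ B.
  ¬¬(∃h S(h,h)) ∨ (∀a S(a,a)) ∧ ¬(∀d ¬S(d,d))
Push ¬ through the quantifiers and connectives to reach negation normal form:
  (∃h S(h,h)) ∨ (∀a S(a,a)) ∧ (∃d S(d,d))
All bound variables are already distinct, so no renaming is needed.
Pull the quantifiers to the front (each side's bound variable is not free in the other side):
  ∃h ∀a ∃d (S(h,h) ∨ S(a,a) ∧ S(d,d))
The prefix is ∃h ∀a ∃d: 1 universal, 2 existential.

1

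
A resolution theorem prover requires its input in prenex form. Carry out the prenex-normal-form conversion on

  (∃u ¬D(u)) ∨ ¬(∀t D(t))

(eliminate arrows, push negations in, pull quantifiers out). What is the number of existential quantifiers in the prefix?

Drive negations inward (¬∀x A ≡ ∃x ¬A, ¬∃x A ≡ ∀x ¬A, De Morgan for ∧/∨):
  (∃u ¬D(u)) ∨ (∃t ¬D(t))
All bound variables are already distinct, so no renaming is needed.
Finally move all quantifiers to the prefix:
  ∃u ∃t (¬D(u) ∨ ¬D(t))
The prefix is ∃u ∃t: 0 universal, 2 existential.

2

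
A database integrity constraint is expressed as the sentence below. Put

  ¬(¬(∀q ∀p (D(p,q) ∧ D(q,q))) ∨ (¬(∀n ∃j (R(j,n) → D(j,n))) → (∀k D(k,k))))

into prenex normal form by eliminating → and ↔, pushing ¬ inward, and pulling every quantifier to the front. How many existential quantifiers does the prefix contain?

2

Eliminate → and ↔ using ¬ and ∨.
  ¬(¬(∀q ∀p (D(p,q) ∧ D(q,q))) ∨ ¬¬(∀n ∃j (¬R(j,n) ∨ D(j,n))) ∨ (∀k D(k,k)))
Drive negations inward (¬∀x A ≡ ∃x ¬A, ¬∃x A ≡ ∀x ¬A, De Morgan for ∧/∨):
  (∀q ∀p (D(p,q) ∧ D(q,q))) ∧ (∃n ∀j (R(j,n) ∧ ¬D(j,n))) ∧ (∃k ¬D(k,k))
Finally move all quantifiers to the prefix:
  ∀q ∀p ∃n ∀j ∃k (D(p,q) ∧ D(q,q) ∧ R(j,n) ∧ ¬D(j,n) ∧ ¬D(k,k))
The prefix is ∀q ∀p ∃n ∀j ∃k: 3 universal, 2 existential.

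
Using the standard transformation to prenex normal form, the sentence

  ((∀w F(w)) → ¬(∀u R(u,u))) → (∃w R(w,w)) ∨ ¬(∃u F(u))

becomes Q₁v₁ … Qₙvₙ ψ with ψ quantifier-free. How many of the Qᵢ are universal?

Rewrite implications/biconditionals: A → B as ¬A ∨ B.
  ¬(¬(∀w F(w)) ∨ ¬(∀u R(u,u))) ∨ (∃w R(w,w)) ∨ ¬(∃u F(u))
Push ¬ through the quantifiers and connectives to reach negation normal form:
  (∀w F(w)) ∧ (∀u R(u,u)) ∨ (∃w R(w,w)) ∨ (∀u ¬F(u))
Rename bound variables to avoid capture: w↦s, u↦x.
  (∀w F(w)) ∧ (∀u R(u,u)) ∨ (∃s R(s,s)) ∨ (∀x ¬F(x))
Finally move all quantifiers to the prefix:
  ∀w ∀u ∃s ∀x (F(w) ∧ R(u,u) ∨ R(s,s) ∨ ¬F(x))
The prefix is ∀w ∀u ∃s ∀x: 3 universal, 1 existential.

3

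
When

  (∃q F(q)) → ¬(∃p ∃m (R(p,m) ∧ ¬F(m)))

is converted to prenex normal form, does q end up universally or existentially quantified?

universal

First replace A → B with ¬A ∨ B.
  ¬(∃q F(q)) ∨ ¬(∃p ∃m (R(p,m) ∧ ¬F(m)))
Push ¬ through the quantifiers and connectives to reach negation normal form:
  (∀q ¬F(q)) ∨ (∀p ∀m (¬R(p,m) ∨ F(m)))
Finally move all quantifiers to the prefix:
  ∀q ∀p ∀m (¬F(q) ∨ ¬R(p,m) ∨ F(m))
The quantifier ∃q sits under an odd number of negations (counting the antecedent side of each →), so it flips to ∀q.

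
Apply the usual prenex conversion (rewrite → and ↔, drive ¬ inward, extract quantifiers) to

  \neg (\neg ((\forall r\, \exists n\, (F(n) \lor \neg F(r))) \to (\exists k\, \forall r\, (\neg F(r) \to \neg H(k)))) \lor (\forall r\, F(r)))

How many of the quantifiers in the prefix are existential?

First replace A → B with ¬A ∨ B.
  \neg (\neg (\neg (\forall r\, \exists n\, (F(n) \lor \neg F(r))) \lor (\exists k\, \forall r\, (\neg \neg F(r) \lor \neg H(k)))) \lor (\forall r\, F(r)))
Push ¬ through the quantifiers and connectives to reach negation normal form:
  ((\exists r\, \forall n\, (\neg F(n) \land F(r))) \lor (\exists k\, \forall r\, (F(r) \lor \neg H(k)))) \land (\exists r\, \neg F(r))
Rename bound variables to avoid capture: r↦x1, r↦b.
  ((\exists r\, \forall n\, (\neg F(n) \land F(r))) \lor (\exists k\, \forall x1\, (F(x1) \lor \neg H(k)))) \land (\exists b\, \neg F(b))
Extract every quantifier outward, since the variables are now distinct and don't occur free across branches:
  \exists r\, \forall n\, \exists k\, \forall x1\, \exists b\, ((\neg F(n) \land F(r) \lor F(x1) \lor \neg H(k)) \land \neg F(b))
The prefix is \exists r \forall n \exists k \forall x1 \exists b: 2 universal, 3 existential.

3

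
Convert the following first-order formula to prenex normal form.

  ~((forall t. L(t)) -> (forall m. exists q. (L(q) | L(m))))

forall t. exists m. forall q. (L(t) & ~L(q) & ~L(m))

Rewrite implications/biconditionals: A → B as ¬A ∨ B.
  ~(~(forall t. L(t)) | (forall m. exists q. (L(q) | L(m))))
Push ¬ through the quantifiers and connectives to reach negation normal form:
  (forall t. L(t)) & (exists m. forall q. (~L(q) & ~L(m)))
Pull the quantifiers to the front (each side's bound variable is not free in the other side):
  forall t. exists m. forall q. (L(t) & ~L(q) & ~L(m))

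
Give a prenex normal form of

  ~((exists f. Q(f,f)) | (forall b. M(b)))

Drive negations inward (¬∀x A ≡ ∃x ¬A, ¬∃x A ≡ ∀x ¬A, De Morgan for ∧/∨):
  (forall f. ~Q(f,f)) & (exists b. ~M(b))
Finally move all quantifiers to the prefix:
  forall f. exists b. (~Q(f,f) & ~M(b))

forall f. exists b. (~Q(f,f) & ~M(b))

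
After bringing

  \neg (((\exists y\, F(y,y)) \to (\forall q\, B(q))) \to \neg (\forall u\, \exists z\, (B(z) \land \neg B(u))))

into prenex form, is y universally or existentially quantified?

Rewrite implications/biconditionals: A → B as ¬A ∨ B.
  \neg (\neg (\neg (\exists y\, F(y,y)) \lor (\forall q\, B(q))) \lor \neg (\forall u\, \exists z\, (B(z) \land \neg B(u))))
Drive negations inward (¬∀x A ≡ ∃x ¬A, ¬∃x A ≡ ∀x ¬A, De Morgan for ∧/∨):
  ((\forall y\, \neg F(y,y)) \lor (\forall q\, B(q))) \land (\forall u\, \exists z\, (B(z) \land \neg B(u)))
Finally move all quantifiers to the prefix:
  \forall y\, \forall q\, \forall u\, \exists z\, ((\neg F(y,y) \lor B(q)) \land B(z) \land \neg B(u))
The quantifier \exists y sits under an odd number of negations (counting the antecedent side of each →), so it flips to \forall y.

universal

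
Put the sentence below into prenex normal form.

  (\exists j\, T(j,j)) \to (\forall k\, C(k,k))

\forall j\, \forall k\, (\neg T(j,j) \lor C(k,k))

Rewrite implications/biconditionals: A → B as ¬A ∨ B.
  \neg (\exists j\, T(j,j)) \lor (\forall k\, C(k,k))
Move each ¬ inward, flipping quantifiers it crosses:
  (\forall j\, \neg T(j,j)) \lor (\forall k\, C(k,k))
All bound variables are already distinct, so no renaming is needed.
Finally move all quantifiers to the prefix:
  \forall j\, \forall k\, (\neg T(j,j) \lor C(k,k))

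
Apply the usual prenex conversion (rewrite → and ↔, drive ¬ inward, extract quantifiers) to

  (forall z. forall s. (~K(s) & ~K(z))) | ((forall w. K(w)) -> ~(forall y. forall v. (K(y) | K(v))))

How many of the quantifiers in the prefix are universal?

Rewrite implications/biconditionals: A → B as ¬A ∨ B.
  (forall z. forall s. (~K(s) & ~K(z))) | ~(forall w. K(w)) | ~(forall y. forall v. (K(y) | K(v)))
Drive negations inward (¬∀x A ≡ ∃x ¬A, ¬∃x A ≡ ∀x ¬A, De Morgan for ∧/∨):
  (forall z. forall s. (~K(s) & ~K(z))) | (exists w. ~K(w)) | (exists y. exists v. (~K(y) & ~K(v)))
Pull the quantifiers to the front (each side's bound variable is not free in the other side):
  forall z. forall s. exists w. exists y. exists v. (~K(s) & ~K(z) | ~K(w) | ~K(y) & ~K(v))
The prefix is forall z forall s exists w exists y exists v: 2 universal, 3 existential.

2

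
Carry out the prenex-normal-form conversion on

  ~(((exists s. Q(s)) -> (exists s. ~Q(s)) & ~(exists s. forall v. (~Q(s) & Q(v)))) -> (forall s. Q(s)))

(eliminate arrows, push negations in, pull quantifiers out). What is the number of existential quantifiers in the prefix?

Rewrite implications/biconditionals: A → B as ¬A ∨ B.
  ~(~(~(exists s. Q(s)) | (exists s. ~Q(s)) & ~(exists s. forall v. (~Q(s) & Q(v)))) | (forall s. Q(s)))
Push ¬ through the quantifiers and connectives to reach negation normal form:
  ((forall s. ~Q(s)) | (exists s. ~Q(s)) & (forall s. exists v. (Q(s) | ~Q(v)))) & (exists s. ~Q(s))
Standardize variables apart so no two quantifiers bind the same name: s↦z1, s↦c, s↦u1.
  ((forall s. ~Q(s)) | (exists z1. ~Q(z1)) & (forall c. exists v. (Q(c) | ~Q(v)))) & (exists u1. ~Q(u1))
Finally move all quantifiers to the prefix:
  forall s. exists z1. forall c. exists v. exists u1. ((~Q(s) | ~Q(z1) & (Q(c) | ~Q(v))) & ~Q(u1))
The prefix is forall s exists z1 forall c exists v exists u1: 2 universal, 3 existential.

3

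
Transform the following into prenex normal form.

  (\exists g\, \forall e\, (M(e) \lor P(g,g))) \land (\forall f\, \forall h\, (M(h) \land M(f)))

All bound variables are already distinct, so no renaming is needed.
Pull the quantifiers to the front (each side's bound variable is not free in the other side):
  \exists g\, \forall e\, \forall f\, \forall h\, ((M(e) \lor P(g,g)) \land M(h) \land M(f))

\exists g\, \forall e\, \forall f\, \forall h\, ((M(e) \lor P(g,g)) \land M(h) \land M(f))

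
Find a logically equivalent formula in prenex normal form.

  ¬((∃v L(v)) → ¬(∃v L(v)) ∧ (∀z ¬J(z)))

∃v ∃s ∃z (L(v) ∧ (L(s) ∨ J(z)))

First replace A → B with ¬A ∨ B.
  ¬(¬(∃v L(v)) ∨ ¬(∃v L(v)) ∧ (∀z ¬J(z)))
Move each ¬ inward, flipping quantifiers it crosses:
  (∃v L(v)) ∧ ((∃v L(v)) ∨ (∃z J(z)))
Standardize variables apart so no two quantifiers bind the same name: v↦s.
  (∃v L(v)) ∧ ((∃s L(s)) ∨ (∃z J(z)))
Pull the quantifiers to the front (each side's bound variable is not free in the other side):
  ∃v ∃s ∃z (L(v) ∧ (L(s) ∨ J(z)))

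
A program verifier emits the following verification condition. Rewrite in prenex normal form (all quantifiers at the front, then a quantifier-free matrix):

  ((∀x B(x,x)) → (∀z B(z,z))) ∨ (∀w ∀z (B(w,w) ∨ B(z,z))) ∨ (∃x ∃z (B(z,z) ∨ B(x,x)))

∃x ∀z ∀w ∀p ∃u1 ∃x1 (¬B(x,x) ∨ B(z,z) ∨ B(w,w) ∨ B(p,p) ∨ B(x1,x1) ∨ B(u1,u1))

Eliminate → and ↔ using ¬ and ∨.
  ¬(∀x B(x,x)) ∨ (∀z B(z,z)) ∨ (∀w ∀z (B(w,w) ∨ B(z,z))) ∨ (∃x ∃z (B(z,z) ∨ B(x,x)))
Push ¬ through the quantifiers and connectives to reach negation normal form:
  (∃x ¬B(x,x)) ∨ (∀z B(z,z)) ∨ (∀w ∀z (B(w,w) ∨ B(z,z))) ∨ (∃x ∃z (B(z,z) ∨ B(x,x)))
Standardize variables apart so no two quantifiers bind the same name: z↦p, x↦u1, z↦x1.
  (∃x ¬B(x,x)) ∨ (∀z B(z,z)) ∨ (∀w ∀p (B(w,w) ∨ B(p,p))) ∨ (∃u1 ∃x1 (B(x1,x1) ∨ B(u1,u1)))
Pull the quantifiers to the front (each side's bound variable is not free in the other side):
  ∃x ∀z ∀w ∀p ∃u1 ∃x1 (¬B(x,x) ∨ B(z,z) ∨ B(w,w) ∨ B(p,p) ∨ B(x1,x1) ∨ B(u1,u1))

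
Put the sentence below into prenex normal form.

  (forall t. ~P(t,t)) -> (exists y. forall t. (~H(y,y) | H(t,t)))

exists t. exists y. forall b. (P(t,t) | ~H(y,y) | H(b,b))

Eliminate → and ↔ using ¬ and ∨.
  ~(forall t. ~P(t,t)) | (exists y. forall t. (~H(y,y) | H(t,t)))
Push ¬ through the quantifiers and connectives to reach negation normal form:
  (exists t. P(t,t)) | (exists y. forall t. (~H(y,y) | H(t,t)))
Standardize variables apart so no two quantifiers bind the same name: t↦b.
  (exists t. P(t,t)) | (exists y. forall b. (~H(y,y) | H(b,b)))
Extract every quantifier outward, since the variables are now distinct and don't occur free across branches:
  exists t. exists y. forall b. (P(t,t) | ~H(y,y) | H(b,b))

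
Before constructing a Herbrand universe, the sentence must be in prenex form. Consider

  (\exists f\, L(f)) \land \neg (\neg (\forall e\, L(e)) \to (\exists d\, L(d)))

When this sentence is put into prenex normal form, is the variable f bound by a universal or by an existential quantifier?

Rewrite implications/biconditionals: A → B as ¬A ∨ B.
  (\exists f\, L(f)) \land \neg (\neg \neg (\forall e\, L(e)) \lor (\exists d\, L(d)))
Move each ¬ inward, flipping quantifiers it crosses:
  (\exists f\, L(f)) \land (\exists e\, \neg L(e)) \land (\forall d\, \neg L(d))
All bound variables are already distinct, so no renaming is needed.
Finally move all quantifiers to the prefix:
  \exists f\, \exists e\, \forall d\, (L(f) \land \neg L(e) \land \neg L(d))
The quantifier \exists f sits under an even number of negations (counting the antecedent side of each →), so it remains existential.

existential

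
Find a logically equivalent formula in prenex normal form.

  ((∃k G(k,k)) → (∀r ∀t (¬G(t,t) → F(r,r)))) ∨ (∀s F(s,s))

∀k ∀r ∀t ∀s (¬G(k,k) ∨ G(t,t) ∨ F(r,r) ∨ F(s,s))

Rewrite implications/biconditionals: A → B as ¬A ∨ B.
  ¬(∃k G(k,k)) ∨ (∀r ∀t (¬¬G(t,t) ∨ F(r,r))) ∨ (∀s F(s,s))
Drive negations inward (¬∀x A ≡ ∃x ¬A, ¬∃x A ≡ ∀x ¬A, De Morgan for ∧/∨):
  (∀k ¬G(k,k)) ∨ (∀r ∀t (G(t,t) ∨ F(r,r))) ∨ (∀s F(s,s))
All bound variables are already distinct, so no renaming is needed.
Finally move all quantifiers to the prefix:
  ∀k ∀r ∀t ∀s (¬G(k,k) ∨ G(t,t) ∨ F(r,r) ∨ F(s,s))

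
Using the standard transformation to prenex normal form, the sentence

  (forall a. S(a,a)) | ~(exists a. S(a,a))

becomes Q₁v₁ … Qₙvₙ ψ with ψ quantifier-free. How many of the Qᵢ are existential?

0

Drive negations inward (¬∀x A ≡ ∃x ¬A, ¬∃x A ≡ ∀x ¬A, De Morgan for ∧/∨):
  (forall a. S(a,a)) | (forall a. ~S(a,a))
Rename bound variables to avoid capture: a↦y1.
  (forall a. S(a,a)) | (forall y1. ~S(y1,y1))
Finally move all quantifiers to the prefix:
  forall a. forall y1. (S(a,a) | ~S(y1,y1))
The prefix is forall a forall y1: 2 universal, 0 existential.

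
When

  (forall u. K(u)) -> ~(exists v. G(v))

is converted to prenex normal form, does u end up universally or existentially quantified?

Rewrite implications/biconditionals: A → B as ¬A ∨ B.
  ~(forall u. K(u)) | ~(exists v. G(v))
Push ¬ through the quantifiers and connectives to reach negation normal form:
  (exists u. ~K(u)) | (forall v. ~G(v))
All bound variables are already distinct, so no renaming is needed.
Pull the quantifiers to the front (each side's bound variable is not free in the other side):
  exists u. forall v. (~K(u) | ~G(v))
The quantifier forall u sits under an odd number of negations (counting the antecedent side of each →), so it flips to exists u.

existential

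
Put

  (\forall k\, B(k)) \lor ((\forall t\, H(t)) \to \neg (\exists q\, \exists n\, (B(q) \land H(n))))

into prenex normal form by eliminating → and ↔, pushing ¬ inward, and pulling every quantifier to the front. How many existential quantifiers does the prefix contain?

First replace A → B with ¬A ∨ B.
  (\forall k\, B(k)) \lor \neg (\forall t\, H(t)) \lor \neg (\exists q\, \exists n\, (B(q) \land H(n)))
Push ¬ through the quantifiers and connectives to reach negation normal form:
  (\forall k\, B(k)) \lor (\exists t\, \neg H(t)) \lor (\forall q\, \forall n\, (\neg B(q) \lor \neg H(n)))
Pull the quantifiers to the front (each side's bound variable is not free in the other side):
  \forall k\, \exists t\, \forall q\, \forall n\, (B(k) \lor \neg H(t) \lor \neg B(q) \lor \neg H(n))
The prefix is \forall k \exists t \forall q \forall n: 3 universal, 1 existential.

1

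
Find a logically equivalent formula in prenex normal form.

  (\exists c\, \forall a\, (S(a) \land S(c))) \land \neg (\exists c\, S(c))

Drive negations inward (¬∀x A ≡ ∃x ¬A, ¬∃x A ≡ ∀x ¬A, De Morgan for ∧/∨):
  (\exists c\, \forall a\, (S(a) \land S(c))) \land (\forall c\, \neg S(c))
Rename bound variables to avoid capture: c↦y1.
  (\exists c\, \forall a\, (S(a) \land S(c))) \land (\forall y1\, \neg S(y1))
Extract every quantifier outward, since the variables are now distinct and don't occur free across branches:
  \exists c\, \forall a\, \forall y1\, (S(a) \land S(c) \land \neg S(y1))

\exists c\, \forall a\, \forall y1\, (S(a) \land S(c) \land \neg S(y1))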